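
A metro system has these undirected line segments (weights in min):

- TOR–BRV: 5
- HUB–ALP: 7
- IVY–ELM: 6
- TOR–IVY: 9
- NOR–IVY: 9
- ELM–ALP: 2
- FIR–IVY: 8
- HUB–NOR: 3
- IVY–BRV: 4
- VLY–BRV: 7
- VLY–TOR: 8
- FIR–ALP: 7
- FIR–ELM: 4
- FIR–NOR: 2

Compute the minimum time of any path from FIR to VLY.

19 min

Compare a few routes:
FIR - IVY - BRV - VLY: 8+4+7 = 19
FIR - NOR - IVY - BRV - VLY: 2+9+4+7 = 22
FIR - ELM - IVY - BRV - VLY: 4+6+4+7 = 21
The minimum is 19 min via FIR - IVY - BRV - VLY.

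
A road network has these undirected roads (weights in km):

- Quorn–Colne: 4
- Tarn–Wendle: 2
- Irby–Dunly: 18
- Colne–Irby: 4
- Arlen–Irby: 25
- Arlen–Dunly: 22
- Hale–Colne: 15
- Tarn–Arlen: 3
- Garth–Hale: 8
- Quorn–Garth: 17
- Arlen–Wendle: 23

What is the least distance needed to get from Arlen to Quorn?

33 km

Compare a few routes:
Arlen–Irby–Colne–Hale–Garth–Quorn: 25+4+15+8+17 = 69
Arlen–Dunly–Irby–Colne–Quorn: 22+18+4+4 = 48
Arlen–Irby–Colne–Quorn: 25+4+4 = 33
The minimum is 33 km via Arlen–Irby–Colne–Quorn.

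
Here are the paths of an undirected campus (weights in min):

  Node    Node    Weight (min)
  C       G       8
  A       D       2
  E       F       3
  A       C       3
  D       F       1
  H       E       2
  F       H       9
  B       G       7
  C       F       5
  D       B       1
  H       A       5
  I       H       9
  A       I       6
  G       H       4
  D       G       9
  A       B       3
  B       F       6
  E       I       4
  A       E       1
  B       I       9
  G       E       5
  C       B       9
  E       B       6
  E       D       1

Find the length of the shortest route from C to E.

Shortest distances from C:
C: 0
A: 3  (via C)
E: 4  (via A)
Shortest route: C → A → E = 4 min.

4 min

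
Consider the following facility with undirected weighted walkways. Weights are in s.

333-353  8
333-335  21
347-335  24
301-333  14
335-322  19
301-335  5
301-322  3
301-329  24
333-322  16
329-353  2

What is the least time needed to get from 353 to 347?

Shortest distances from 353:
353: 0
329: 2  (via 353)
333: 8  (via 353)
301: 22  (via 333)
322: 24  (via 333)
335: 27  (via 301)
347: 51  (via 335)
Shortest route: 353 → 333 → 301 → 335 → 347 = 51 s.

51 s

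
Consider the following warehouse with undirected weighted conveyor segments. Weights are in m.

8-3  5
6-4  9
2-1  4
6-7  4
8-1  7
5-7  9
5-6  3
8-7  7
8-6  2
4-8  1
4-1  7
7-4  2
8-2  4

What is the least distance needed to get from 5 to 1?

Running Dijkstra from 5:
5: 0
6: 3  (via 5)
8: 5  (via 6)
4: 6  (via 8)
7: 7  (via 6)
2: 9  (via 8)
3: 10  (via 8)
1: 12  (via 8)
Shortest route: 5–6–8–1 = 12 m.

12 m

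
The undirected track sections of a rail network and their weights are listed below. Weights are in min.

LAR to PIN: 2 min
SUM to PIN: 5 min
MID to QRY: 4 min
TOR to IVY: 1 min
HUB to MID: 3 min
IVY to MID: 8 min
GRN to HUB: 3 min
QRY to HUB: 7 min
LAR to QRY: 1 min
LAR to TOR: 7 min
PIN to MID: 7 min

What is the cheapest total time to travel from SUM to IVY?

Running Dijkstra from SUM:
SUM: 0
PIN: 5  (via SUM)
LAR: 7  (via PIN)
QRY: 8  (via LAR)
MID: 12  (via PIN)
TOR: 14  (via LAR)
HUB: 15  (via QRY)
IVY: 15  (via TOR)
Shortest route: SUM → PIN → LAR → TOR → IVY = 15 min.

15 min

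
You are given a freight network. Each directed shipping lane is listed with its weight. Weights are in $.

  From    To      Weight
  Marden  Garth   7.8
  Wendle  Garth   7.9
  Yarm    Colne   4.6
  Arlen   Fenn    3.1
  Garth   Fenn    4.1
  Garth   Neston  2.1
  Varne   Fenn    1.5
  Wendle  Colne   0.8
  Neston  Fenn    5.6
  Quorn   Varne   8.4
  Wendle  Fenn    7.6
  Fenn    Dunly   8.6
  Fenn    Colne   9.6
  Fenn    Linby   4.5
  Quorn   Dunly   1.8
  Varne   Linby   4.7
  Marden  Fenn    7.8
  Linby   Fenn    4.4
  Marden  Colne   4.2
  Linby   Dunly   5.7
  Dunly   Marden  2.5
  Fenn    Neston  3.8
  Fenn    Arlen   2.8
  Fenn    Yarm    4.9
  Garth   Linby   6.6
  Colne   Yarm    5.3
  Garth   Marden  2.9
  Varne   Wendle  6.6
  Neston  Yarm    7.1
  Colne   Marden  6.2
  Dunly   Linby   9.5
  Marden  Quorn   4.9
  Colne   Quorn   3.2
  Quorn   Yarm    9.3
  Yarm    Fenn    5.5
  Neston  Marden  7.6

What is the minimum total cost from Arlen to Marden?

$14.2

Candidate routes:
Arlen → Fenn → Neston → Marden: 3.1+3.8+7.6 = 14.5
Arlen → Fenn → Dunly → Marden: 3.1+8.6+2.5 = 14.2
Arlen → Fenn → Linby → Dunly → Marden: 3.1+4.5+5.7+2.5 = 15.8
The minimum is $14.2 via Arlen → Fenn → Dunly → Marden.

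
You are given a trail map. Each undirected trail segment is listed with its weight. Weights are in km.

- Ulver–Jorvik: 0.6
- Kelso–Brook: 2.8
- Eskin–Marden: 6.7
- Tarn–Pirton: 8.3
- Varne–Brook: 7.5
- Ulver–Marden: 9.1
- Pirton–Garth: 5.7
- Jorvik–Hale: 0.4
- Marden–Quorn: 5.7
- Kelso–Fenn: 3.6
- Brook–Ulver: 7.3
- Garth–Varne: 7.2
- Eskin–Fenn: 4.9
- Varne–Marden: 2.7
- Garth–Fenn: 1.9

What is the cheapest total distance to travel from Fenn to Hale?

Running Dijkstra from Fenn:
Fenn: 0
Garth: 1.9  (via Fenn)
Kelso: 3.6  (via Fenn)
Eskin: 4.9  (via Fenn)
Brook: 6.4  (via Kelso)
Pirton: 7.6  (via Garth)
Varne: 9.1  (via Garth)
Marden: 11.6  (via Eskin)
Ulver: 13.7  (via Brook)
Jorvik: 14.3  (via Ulver)
Hale: 14.7  (via Jorvik)
Shortest route: Fenn → Kelso → Brook → Ulver → Jorvik → Hale = 14.7 km.

14.7 km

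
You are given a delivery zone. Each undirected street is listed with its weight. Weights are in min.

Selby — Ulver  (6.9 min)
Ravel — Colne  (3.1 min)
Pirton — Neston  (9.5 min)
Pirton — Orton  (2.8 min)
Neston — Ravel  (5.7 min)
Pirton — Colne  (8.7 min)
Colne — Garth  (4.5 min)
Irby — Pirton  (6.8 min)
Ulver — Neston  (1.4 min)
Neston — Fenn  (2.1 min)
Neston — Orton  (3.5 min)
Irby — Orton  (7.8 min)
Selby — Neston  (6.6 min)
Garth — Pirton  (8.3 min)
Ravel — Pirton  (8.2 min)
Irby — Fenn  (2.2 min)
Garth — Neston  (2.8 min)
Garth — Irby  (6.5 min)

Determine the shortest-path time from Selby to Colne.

13.9 min

Enumerating some paths:
Selby - Ulver - Neston - Ravel - Colne: 6.9+1.4+5.7+3.1 = 17.1
Selby - Ulver - Neston - Garth - Colne: 6.9+1.4+2.8+4.5 = 15.6
Selby - Neston - Ravel - Colne: 6.6+5.7+3.1 = 15.4
Selby - Neston - Garth - Colne: 6.6+2.8+4.5 = 13.9
Cheapest is Selby - Neston - Garth - Colne at 13.9 min.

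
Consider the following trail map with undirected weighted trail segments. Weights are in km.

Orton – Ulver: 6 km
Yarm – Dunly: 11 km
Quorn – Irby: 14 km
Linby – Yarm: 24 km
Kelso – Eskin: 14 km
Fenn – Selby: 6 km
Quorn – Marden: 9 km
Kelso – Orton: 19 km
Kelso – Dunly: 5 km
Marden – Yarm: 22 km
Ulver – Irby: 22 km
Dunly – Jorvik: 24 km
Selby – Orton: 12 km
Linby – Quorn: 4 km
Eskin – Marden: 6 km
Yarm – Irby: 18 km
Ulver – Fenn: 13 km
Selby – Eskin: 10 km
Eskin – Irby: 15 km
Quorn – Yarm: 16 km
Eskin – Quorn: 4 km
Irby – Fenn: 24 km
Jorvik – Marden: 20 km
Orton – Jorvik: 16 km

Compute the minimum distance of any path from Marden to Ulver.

Shortest distances from Marden:
Marden: 0
Eskin: 6  (via Marden)
Quorn: 9  (via Marden)
Linby: 13  (via Quorn)
Selby: 16  (via Eskin)
Kelso: 20  (via Eskin)
Jorvik: 20  (via Marden)
Irby: 21  (via Eskin)
Yarm: 22  (via Marden)
Fenn: 22  (via Selby)
Dunly: 25  (via Kelso)
Orton: 28  (via Selby)
Ulver: 34  (via Orton)
Shortest route: Marden → Eskin → Selby → Orton → Ulver = 34 km.

34 km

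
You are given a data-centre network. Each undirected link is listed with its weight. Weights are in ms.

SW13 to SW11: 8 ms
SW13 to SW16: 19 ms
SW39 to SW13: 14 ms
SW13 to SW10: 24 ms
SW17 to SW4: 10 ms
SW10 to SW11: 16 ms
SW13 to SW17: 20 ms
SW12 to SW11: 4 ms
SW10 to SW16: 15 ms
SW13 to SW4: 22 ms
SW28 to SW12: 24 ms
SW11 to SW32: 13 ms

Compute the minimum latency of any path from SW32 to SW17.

Shortest distances from SW32:
SW32: 0
SW11: 13  (via SW32)
SW12: 17  (via SW11)
SW13: 21  (via SW11)
SW10: 29  (via SW11)
SW39: 35  (via SW13)
SW16: 40  (via SW13)
SW28: 41  (via SW12)
SW17: 41  (via SW13)
Shortest route: SW32–SW11–SW13–SW17 = 41 ms.

41 ms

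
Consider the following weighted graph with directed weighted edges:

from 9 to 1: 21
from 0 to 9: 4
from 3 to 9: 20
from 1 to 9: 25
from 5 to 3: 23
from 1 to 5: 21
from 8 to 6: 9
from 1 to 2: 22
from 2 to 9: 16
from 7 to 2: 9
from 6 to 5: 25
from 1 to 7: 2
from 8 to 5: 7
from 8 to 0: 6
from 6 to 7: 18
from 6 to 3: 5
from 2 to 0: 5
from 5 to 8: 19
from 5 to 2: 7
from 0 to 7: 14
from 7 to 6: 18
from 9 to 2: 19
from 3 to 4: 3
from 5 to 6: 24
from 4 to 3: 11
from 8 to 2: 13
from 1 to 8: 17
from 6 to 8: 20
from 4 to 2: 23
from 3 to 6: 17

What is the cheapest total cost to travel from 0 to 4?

40

Settle nodes by increasing distance from 0:
0: 0
9: 4  (via 0)
7: 14  (via 0)
2: 23  (via 9)
1: 25  (via 9)
6: 32  (via 7)
3: 37  (via 6)
4: 40  (via 3)
Shortest route: 0–7–6–3–4 = 40.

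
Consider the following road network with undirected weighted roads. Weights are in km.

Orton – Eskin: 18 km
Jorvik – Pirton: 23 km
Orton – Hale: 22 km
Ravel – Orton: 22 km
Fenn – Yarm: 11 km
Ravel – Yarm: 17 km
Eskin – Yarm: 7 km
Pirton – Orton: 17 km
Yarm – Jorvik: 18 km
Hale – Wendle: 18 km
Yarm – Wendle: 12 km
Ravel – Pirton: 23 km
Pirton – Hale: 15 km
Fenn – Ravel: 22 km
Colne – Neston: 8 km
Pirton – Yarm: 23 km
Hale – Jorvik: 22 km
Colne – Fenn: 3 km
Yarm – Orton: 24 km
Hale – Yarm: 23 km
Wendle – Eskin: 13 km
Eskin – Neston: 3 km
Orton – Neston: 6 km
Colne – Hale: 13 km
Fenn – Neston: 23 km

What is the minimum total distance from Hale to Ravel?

Enumerating some paths:
Hale → Yarm → Ravel: 23+17 = 40
Hale → Pirton → Ravel: 15+23 = 38
The minimum is 38 km via Hale → Pirton → Ravel.

38 km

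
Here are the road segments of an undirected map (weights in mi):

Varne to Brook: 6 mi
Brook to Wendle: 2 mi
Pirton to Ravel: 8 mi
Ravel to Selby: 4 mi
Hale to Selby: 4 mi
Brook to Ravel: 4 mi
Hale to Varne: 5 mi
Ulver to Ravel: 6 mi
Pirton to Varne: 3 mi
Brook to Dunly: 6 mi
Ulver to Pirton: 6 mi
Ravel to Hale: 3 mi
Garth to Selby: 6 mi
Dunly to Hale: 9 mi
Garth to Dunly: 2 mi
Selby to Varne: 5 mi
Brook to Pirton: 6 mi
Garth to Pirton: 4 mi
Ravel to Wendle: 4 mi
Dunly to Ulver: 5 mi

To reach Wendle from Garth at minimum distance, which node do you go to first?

Candidate routes:
Garth–Dunly–Brook–Wendle: 2+6+2 = 10
Garth–Pirton–Brook–Wendle: 4+6+2 = 12
Cheapest is Garth–Dunly–Brook–Wendle at 10 mi.
So from Garth the first move is to Dunly.

Dunly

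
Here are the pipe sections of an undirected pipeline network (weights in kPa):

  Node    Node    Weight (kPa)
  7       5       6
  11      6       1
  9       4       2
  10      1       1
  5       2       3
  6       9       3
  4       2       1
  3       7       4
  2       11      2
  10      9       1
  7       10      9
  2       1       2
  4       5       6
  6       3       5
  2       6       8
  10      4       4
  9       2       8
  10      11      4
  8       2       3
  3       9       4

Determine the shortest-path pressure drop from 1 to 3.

6 kPa

Shortest distances from 1:
1: 0
10: 1  (via 1)
2: 2  (via 1)
9: 2  (via 10)
4: 3  (via 2)
11: 4  (via 2)
5: 5  (via 2)
6: 5  (via 9)
8: 5  (via 2)
3: 6  (via 9)
Shortest route: 1 → 10 → 9 → 3 = 6 kPa.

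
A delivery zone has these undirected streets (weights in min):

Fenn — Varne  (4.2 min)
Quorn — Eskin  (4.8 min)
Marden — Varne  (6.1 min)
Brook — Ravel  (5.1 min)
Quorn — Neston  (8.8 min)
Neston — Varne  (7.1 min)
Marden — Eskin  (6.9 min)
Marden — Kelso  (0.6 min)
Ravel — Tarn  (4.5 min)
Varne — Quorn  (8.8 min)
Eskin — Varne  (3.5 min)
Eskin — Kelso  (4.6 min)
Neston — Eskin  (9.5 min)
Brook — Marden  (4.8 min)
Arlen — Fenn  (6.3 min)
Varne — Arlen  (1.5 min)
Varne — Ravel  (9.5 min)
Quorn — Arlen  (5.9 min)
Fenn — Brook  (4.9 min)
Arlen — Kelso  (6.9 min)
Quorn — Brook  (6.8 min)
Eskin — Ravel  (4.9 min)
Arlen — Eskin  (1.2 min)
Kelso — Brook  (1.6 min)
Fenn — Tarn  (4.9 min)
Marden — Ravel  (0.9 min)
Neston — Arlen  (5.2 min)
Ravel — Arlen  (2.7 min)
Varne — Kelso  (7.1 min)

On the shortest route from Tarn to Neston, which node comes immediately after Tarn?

Compare a few routes:
Tarn–Fenn–Varne–Arlen–Neston: 4.9+4.2+1.5+5.2 = 15.8
Tarn–Ravel–Arlen–Neston: 4.5+2.7+5.2 = 12.4
Tarn–Ravel–Arlen–Varne–Neston: 4.5+2.7+1.5+7.1 = 15.8
Cheapest is Tarn–Ravel–Arlen–Neston at 12.4 min.
So from Tarn the first move is to Ravel.

Ravel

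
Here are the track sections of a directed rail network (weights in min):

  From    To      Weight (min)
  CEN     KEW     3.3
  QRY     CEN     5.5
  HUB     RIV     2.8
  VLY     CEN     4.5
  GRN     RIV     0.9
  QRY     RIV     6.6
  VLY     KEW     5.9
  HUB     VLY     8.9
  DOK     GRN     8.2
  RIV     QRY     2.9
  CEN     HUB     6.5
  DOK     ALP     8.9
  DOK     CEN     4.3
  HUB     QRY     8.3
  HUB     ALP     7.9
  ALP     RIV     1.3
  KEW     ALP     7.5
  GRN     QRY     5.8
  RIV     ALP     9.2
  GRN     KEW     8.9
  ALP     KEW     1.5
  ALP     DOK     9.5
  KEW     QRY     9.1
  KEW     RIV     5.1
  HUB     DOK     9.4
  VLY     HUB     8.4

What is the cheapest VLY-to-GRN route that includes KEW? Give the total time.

31.1 min

Shortest VLY→KEW: VLY–KEW = 5.9
Shortest KEW→GRN: KEW–ALP–DOK–GRN = 25.2
Total via KEW: 5.9 + 25.2 = 31.1 min.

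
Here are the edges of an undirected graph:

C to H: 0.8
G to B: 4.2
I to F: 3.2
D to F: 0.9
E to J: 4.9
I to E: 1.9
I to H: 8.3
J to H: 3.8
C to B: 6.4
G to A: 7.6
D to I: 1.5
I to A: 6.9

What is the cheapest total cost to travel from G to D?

16

Settle nodes by increasing distance from G:
G: 0
B: 4.2  (via G)
A: 7.6  (via G)
C: 10.6  (via B)
H: 11.4  (via C)
I: 14.5  (via A)
J: 15.2  (via H)
D: 16  (via I)
Shortest route: G–A–I–D = 16.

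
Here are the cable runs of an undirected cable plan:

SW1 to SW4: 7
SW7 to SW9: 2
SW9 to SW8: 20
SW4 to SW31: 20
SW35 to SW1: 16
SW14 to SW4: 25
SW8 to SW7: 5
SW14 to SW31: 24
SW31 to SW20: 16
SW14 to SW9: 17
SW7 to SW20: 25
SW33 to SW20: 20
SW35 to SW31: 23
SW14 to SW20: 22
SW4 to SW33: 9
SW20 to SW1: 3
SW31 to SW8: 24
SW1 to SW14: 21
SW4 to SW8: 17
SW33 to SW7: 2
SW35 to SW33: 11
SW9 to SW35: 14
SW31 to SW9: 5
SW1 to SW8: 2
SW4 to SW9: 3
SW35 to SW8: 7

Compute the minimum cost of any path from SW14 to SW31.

Candidate routes:
SW14 → SW31: 24 = 24
SW14 → SW4 → SW9 → SW31: 25+3+5 = 33
SW14 → SW9 → SW31: 17+5 = 22
Cheapest is SW14 → SW9 → SW31 at 22.

22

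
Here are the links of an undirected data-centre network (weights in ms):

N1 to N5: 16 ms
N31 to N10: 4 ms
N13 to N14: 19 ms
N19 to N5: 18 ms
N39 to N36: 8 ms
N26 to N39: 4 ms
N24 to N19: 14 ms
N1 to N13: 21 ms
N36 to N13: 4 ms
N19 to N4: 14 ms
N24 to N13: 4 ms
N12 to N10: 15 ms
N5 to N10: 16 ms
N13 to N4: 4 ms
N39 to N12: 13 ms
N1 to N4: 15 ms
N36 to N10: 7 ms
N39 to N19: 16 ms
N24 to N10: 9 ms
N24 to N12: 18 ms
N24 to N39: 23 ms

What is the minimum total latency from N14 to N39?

31 ms

Settle nodes by increasing distance from N14:
N14: 0
N13: 19  (via N14)
N4: 23  (via N13)
N24: 23  (via N13)
N36: 23  (via N13)
N10: 30  (via N36)
N39: 31  (via N36)
Shortest route: N14–N13–N36–N39 = 31 ms.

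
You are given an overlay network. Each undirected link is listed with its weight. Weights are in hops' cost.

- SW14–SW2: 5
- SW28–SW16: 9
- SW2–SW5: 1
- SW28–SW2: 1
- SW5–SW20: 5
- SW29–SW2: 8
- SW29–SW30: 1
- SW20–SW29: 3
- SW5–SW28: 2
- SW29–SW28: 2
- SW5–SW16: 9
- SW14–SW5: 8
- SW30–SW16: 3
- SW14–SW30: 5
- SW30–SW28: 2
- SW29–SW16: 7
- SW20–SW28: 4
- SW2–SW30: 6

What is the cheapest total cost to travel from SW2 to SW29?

Candidate routes:
SW2–SW28–SW29: 1+2 = 3
SW2–SW28–SW30–SW29: 1+2+1 = 4
The minimum is 3 hops' cost via SW2–SW28–SW29.

3 hops' cost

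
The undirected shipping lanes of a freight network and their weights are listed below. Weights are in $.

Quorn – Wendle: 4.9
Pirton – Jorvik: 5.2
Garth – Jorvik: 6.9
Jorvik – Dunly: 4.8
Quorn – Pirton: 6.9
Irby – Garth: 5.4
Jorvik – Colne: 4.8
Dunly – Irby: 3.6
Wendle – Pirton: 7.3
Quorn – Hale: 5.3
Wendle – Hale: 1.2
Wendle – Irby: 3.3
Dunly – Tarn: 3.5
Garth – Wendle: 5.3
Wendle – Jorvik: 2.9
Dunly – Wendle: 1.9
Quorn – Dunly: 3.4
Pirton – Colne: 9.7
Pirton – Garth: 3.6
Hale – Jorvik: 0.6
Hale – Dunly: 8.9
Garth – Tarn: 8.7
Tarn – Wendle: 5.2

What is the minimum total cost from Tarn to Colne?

Shortest distances from Tarn:
Tarn: 0
Dunly: 3.5  (via Tarn)
Wendle: 5.2  (via Tarn)
Hale: 6.4  (via Wendle)
Quorn: 6.9  (via Dunly)
Jorvik: 7  (via Hale)
Irby: 7.1  (via Dunly)
Garth: 8.7  (via Tarn)
Colne: 11.8  (via Jorvik)
Shortest route: Tarn–Wendle–Hale–Jorvik–Colne = $11.8.

$11.8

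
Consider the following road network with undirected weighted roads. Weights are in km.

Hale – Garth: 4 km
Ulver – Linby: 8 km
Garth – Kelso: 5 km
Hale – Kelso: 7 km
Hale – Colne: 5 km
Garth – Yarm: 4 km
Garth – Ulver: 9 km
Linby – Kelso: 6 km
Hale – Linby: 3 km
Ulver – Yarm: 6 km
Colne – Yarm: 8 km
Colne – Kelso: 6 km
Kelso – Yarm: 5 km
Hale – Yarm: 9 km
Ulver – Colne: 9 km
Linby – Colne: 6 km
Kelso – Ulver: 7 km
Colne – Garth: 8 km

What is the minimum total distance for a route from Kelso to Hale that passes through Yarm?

Shortest Kelso→Yarm: Kelso–Yarm = 5
Shortest Yarm→Hale: Yarm–Garth–Hale = 8
Total via Yarm: 5 + 8 = 13 km.

13 km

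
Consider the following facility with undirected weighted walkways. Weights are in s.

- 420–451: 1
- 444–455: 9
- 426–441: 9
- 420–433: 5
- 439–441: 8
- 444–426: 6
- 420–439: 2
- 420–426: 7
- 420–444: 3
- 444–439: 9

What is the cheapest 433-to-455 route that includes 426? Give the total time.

Best 433 to 426: 433 → 420 → 426 costing 12
Best 426 to 455: 426 → 444 → 455 costing 15
Total via 426: 12 + 15 = 27 s.

27 s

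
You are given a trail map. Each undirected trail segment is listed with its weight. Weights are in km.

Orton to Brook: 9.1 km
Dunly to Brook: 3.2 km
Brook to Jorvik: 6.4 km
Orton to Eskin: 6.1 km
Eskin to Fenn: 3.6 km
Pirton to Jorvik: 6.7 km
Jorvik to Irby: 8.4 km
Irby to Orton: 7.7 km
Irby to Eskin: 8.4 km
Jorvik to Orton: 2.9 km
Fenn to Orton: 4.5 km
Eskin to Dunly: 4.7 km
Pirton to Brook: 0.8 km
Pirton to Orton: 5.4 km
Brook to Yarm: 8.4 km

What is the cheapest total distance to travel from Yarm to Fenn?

19.1 km

Compare a few routes:
Yarm - Brook - Pirton - Orton - Fenn: 8.4+0.8+5.4+4.5 = 19.1
Yarm - Brook - Dunly - Eskin - Fenn: 8.4+3.2+4.7+3.6 = 19.9
The minimum is 19.1 km via Yarm - Brook - Pirton - Orton - Fenn.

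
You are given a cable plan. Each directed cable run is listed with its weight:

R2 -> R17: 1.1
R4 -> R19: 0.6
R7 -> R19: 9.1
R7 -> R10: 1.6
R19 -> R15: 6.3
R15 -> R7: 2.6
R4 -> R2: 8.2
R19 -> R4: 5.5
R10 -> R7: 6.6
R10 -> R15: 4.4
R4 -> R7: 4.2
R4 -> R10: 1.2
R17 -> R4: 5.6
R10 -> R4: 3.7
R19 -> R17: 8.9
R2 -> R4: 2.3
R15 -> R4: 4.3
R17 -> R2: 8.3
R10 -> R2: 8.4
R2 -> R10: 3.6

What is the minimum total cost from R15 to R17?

13.6

Running Dijkstra from R15:
R15: 0
R7: 2.6  (via R15)
R10: 4.2  (via R7)
R4: 4.3  (via R15)
R19: 4.9  (via R4)
R2: 12.5  (via R4)
R17: 13.6  (via R2)
Shortest route: R15–R4–R2–R17 = 13.6.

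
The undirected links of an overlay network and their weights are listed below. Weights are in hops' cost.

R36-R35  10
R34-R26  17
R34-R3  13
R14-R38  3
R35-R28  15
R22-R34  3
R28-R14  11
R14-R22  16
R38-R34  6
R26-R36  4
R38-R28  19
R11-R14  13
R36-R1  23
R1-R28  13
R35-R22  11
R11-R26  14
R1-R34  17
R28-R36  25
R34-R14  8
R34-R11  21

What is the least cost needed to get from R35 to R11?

Compare a few routes:
R35 - R22 - R34 - R14 - R11: 11+3+8+13 = 35
R35 - R22 - R34 - R38 - R14 - R11: 11+3+6+3+13 = 36
R35 - R22 - R34 - R11: 11+3+21 = 35
R35 - R36 - R26 - R11: 10+4+14 = 28
The minimum is 28 hops' cost via R35 - R36 - R26 - R11.

28 hops' cost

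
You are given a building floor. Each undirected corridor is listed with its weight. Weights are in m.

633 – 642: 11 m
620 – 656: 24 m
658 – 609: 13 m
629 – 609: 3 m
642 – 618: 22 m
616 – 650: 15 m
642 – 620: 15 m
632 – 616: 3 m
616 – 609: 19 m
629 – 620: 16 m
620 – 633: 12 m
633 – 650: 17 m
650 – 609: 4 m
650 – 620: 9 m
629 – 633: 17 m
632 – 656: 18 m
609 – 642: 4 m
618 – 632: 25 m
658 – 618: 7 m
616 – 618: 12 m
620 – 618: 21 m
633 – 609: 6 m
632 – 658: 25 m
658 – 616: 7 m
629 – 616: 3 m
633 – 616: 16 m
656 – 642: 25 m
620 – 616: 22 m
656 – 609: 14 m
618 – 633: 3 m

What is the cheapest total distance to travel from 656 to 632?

18 m

Running Dijkstra from 656:
656: 0
609: 14  (via 656)
629: 17  (via 609)
632: 18  (via 656)
Shortest route: 656 → 632 = 18 m.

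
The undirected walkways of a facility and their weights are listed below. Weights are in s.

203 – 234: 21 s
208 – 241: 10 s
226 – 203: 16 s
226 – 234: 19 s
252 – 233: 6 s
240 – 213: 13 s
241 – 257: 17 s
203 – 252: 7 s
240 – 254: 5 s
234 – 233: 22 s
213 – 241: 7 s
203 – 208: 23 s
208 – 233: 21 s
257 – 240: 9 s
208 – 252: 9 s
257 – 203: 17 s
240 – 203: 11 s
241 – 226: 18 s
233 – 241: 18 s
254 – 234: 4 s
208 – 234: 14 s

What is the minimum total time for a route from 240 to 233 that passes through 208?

Best 240 to 208: 240 → 254 → 234 → 208 costing 23
Best 208 to 233: 208 → 252 → 233 costing 15
Total via 208: 23 + 15 = 38 s.

38 s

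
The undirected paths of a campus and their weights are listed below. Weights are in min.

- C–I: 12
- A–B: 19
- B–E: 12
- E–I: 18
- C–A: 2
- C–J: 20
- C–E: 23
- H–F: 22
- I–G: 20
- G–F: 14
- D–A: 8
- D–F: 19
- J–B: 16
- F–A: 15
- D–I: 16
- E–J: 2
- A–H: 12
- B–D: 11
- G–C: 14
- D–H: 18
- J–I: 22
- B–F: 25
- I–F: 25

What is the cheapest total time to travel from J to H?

34 min

Settle nodes by increasing distance from J:
J: 0
E: 2  (via J)
B: 14  (via E)
C: 20  (via J)
I: 20  (via E)
A: 22  (via C)
D: 25  (via B)
G: 34  (via C)
H: 34  (via A)
Shortest route: J–C–A–H = 34 min.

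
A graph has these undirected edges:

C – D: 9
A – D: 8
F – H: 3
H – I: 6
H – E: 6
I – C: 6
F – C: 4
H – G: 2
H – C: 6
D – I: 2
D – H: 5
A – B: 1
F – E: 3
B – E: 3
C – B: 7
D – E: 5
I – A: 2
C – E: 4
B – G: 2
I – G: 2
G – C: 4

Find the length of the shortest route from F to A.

Shortest distances from F:
F: 0
E: 3  (via F)
H: 3  (via F)
C: 4  (via F)
G: 5  (via H)
B: 6  (via E)
A: 7  (via B)
Shortest route: F–E–B–A = 7.

7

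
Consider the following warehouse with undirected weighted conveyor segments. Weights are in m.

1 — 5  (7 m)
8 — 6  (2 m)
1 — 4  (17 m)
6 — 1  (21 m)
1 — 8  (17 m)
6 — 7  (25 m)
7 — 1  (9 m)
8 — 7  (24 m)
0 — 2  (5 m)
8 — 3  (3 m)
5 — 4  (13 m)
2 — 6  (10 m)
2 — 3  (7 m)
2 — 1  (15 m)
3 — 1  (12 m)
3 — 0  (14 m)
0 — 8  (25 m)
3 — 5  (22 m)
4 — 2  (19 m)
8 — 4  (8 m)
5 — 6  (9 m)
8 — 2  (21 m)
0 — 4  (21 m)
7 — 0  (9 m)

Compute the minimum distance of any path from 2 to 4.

Compare a few routes:
2 - 4: 19 = 19
2 - 3 - 8 - 4: 7+3+8 = 18
2 - 6 - 8 - 4: 10+2+8 = 20
The minimum is 18 m via 2 - 3 - 8 - 4.

18 m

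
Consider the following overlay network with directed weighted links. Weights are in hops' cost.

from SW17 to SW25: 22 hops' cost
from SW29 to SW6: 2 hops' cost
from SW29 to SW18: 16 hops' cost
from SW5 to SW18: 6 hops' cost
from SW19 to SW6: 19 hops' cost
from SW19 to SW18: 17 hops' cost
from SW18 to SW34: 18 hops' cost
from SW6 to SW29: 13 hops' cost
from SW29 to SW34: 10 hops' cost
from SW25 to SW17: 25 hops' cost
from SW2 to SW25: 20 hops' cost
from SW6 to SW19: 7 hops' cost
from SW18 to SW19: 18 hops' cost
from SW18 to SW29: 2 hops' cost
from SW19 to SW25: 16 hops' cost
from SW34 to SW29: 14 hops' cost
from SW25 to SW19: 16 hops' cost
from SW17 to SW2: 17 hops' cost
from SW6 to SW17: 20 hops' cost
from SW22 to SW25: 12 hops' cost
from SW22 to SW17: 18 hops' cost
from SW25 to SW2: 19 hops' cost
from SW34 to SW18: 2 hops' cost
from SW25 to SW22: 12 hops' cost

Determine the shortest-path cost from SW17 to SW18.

Settle nodes by increasing distance from SW17:
SW17: 0
SW2: 17  (via SW17)
SW25: 22  (via SW17)
SW22: 34  (via SW25)
SW19: 38  (via SW25)
SW18: 55  (via SW19)
Shortest route: SW17–SW25–SW19–SW18 = 55 hops' cost.

55 hops' cost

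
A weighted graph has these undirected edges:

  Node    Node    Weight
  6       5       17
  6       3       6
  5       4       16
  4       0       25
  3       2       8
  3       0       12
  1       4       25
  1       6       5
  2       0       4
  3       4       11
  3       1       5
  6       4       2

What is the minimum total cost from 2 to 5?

31

Settle nodes by increasing distance from 2:
2: 0
0: 4  (via 2)
3: 8  (via 2)
1: 13  (via 3)
6: 14  (via 3)
4: 16  (via 6)
5: 31  (via 6)
Shortest route: 2 → 3 → 6 → 5 = 31.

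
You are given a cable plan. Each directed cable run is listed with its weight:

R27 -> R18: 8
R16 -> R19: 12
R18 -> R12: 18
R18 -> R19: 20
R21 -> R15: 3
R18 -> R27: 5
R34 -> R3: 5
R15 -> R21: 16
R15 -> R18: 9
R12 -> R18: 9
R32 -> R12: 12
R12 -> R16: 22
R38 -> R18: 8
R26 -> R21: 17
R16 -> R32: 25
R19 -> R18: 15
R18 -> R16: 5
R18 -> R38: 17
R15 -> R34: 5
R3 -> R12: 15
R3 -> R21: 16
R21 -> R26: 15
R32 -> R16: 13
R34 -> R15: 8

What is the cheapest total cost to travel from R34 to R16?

Settle nodes by increasing distance from R34:
R34: 0
R3: 5  (via R34)
R15: 8  (via R34)
R18: 17  (via R15)
R12: 20  (via R3)
R21: 21  (via R3)
R16: 22  (via R18)
Shortest route: R34 → R15 → R18 → R16 = 22.

22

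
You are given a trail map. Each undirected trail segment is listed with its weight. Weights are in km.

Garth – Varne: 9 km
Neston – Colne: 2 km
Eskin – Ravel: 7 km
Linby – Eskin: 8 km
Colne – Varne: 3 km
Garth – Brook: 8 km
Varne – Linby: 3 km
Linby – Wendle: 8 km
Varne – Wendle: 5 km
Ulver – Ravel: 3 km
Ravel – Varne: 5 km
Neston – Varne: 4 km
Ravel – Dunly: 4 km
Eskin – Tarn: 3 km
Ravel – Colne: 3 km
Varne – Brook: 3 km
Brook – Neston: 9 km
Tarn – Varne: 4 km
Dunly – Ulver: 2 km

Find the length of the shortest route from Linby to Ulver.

Enumerating some paths:
Linby - Varne - Ravel - Ulver: 3+5+3 = 11
Linby - Varne - Colne - Ravel - Ulver: 3+3+3+3 = 12
Linby - Varne - Ravel - Dunly - Ulver: 3+5+4+2 = 14
Linby - Varne - Neston - Colne - Ravel - Ulver: 3+4+2+3+3 = 15
The minimum is 11 km via Linby - Varne - Ravel - Ulver.

11 km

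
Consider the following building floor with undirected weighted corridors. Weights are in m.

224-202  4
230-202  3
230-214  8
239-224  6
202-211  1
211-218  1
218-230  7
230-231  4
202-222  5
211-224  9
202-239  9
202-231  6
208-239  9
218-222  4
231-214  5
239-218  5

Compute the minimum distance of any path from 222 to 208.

Enumerating some paths:
222–202–211–218–239–208: 5+1+1+5+9 = 21
222–218–239–208: 4+5+9 = 18
222–202–239–208: 5+9+9 = 23
222–218–211–202–239–208: 4+1+1+9+9 = 24
The minimum is 18 m via 222–218–239–208.

18 m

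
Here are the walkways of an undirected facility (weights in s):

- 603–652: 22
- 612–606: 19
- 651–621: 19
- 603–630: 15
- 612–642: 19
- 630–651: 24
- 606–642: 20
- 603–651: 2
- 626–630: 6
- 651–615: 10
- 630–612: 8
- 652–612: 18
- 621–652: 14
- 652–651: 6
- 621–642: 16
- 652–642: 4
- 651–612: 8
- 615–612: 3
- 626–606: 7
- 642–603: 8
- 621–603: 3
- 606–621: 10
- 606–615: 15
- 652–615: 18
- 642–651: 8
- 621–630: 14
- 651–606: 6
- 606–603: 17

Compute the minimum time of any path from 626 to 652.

19 s

Settle nodes by increasing distance from 626:
626: 0
630: 6  (via 626)
606: 7  (via 626)
651: 13  (via 606)
612: 14  (via 630)
603: 15  (via 651)
615: 17  (via 612)
621: 17  (via 606)
652: 19  (via 651)
Shortest route: 626 → 606 → 651 → 652 = 19 s.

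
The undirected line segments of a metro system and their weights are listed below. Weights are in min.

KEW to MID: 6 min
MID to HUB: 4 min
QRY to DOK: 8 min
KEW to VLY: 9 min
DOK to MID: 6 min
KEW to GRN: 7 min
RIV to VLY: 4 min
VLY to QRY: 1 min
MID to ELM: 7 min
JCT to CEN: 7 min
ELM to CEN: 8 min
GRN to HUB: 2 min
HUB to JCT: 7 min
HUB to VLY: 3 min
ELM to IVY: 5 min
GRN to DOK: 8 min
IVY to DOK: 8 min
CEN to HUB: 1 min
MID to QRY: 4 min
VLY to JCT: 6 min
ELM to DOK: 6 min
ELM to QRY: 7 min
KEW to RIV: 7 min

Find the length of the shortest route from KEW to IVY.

18 min

Settle nodes by increasing distance from KEW:
KEW: 0
MID: 6  (via KEW)
RIV: 7  (via KEW)
GRN: 7  (via KEW)
VLY: 9  (via KEW)
HUB: 9  (via GRN)
QRY: 10  (via MID)
CEN: 10  (via HUB)
DOK: 12  (via MID)
ELM: 13  (via MID)
JCT: 15  (via VLY)
IVY: 18  (via ELM)
Shortest route: KEW → MID → ELM → IVY = 18 min.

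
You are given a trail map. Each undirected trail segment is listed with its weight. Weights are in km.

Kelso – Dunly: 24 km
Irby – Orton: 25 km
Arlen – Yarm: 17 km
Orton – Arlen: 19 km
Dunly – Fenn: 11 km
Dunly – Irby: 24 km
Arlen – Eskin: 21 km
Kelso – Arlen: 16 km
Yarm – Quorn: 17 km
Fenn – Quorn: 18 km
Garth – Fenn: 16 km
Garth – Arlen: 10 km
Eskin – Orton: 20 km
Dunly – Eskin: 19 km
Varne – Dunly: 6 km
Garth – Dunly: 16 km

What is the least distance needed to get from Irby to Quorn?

Compare a few routes:
Irby–Orton–Arlen–Yarm–Quorn: 25+19+17+17 = 78
Irby–Dunly–Garth–Fenn–Quorn: 24+16+16+18 = 74
Irby–Dunly–Fenn–Quorn: 24+11+18 = 53
The minimum is 53 km via Irby–Dunly–Fenn–Quorn.

53 km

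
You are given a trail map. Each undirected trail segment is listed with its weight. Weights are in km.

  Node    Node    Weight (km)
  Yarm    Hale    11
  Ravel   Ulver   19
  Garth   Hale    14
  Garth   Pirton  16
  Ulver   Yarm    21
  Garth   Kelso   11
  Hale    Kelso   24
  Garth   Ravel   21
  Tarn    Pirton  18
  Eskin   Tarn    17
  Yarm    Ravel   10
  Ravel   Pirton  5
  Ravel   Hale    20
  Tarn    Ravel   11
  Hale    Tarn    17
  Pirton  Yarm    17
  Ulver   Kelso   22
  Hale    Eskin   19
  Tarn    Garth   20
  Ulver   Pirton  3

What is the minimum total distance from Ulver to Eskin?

Enumerating some paths:
Ulver–Pirton–Ravel–Tarn–Eskin: 3+5+11+17 = 36
Ulver–Pirton–Tarn–Eskin: 3+18+17 = 38
Cheapest is Ulver–Pirton–Ravel–Tarn–Eskin at 36 km.

36 km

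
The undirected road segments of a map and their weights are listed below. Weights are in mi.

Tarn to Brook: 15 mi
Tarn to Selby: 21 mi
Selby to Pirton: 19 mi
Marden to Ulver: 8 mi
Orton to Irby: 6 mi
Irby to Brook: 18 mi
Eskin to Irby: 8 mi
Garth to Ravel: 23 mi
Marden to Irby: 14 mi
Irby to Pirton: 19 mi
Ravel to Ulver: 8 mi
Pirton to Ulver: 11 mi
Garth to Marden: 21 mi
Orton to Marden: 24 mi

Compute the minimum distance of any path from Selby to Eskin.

46 mi

Compare a few routes:
Selby → Tarn → Brook → Irby → Eskin: 21+15+18+8 = 62
Selby → Pirton → Irby → Eskin: 19+19+8 = 46
Selby → Pirton → Ulver → Marden → Orton → Irby → Eskin: 19+11+8+24+6+8 = 76
Selby → Pirton → Ulver → Marden → Irby → Eskin: 19+11+8+14+8 = 60
Cheapest is Selby → Pirton → Irby → Eskin at 46 mi.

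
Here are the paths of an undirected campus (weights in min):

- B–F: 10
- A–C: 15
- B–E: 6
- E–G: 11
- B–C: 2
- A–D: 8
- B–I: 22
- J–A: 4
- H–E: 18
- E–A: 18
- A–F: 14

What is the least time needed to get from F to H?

Shortest distances from F:
F: 0
B: 10  (via F)
C: 12  (via B)
A: 14  (via F)
E: 16  (via B)
J: 18  (via A)
D: 22  (via A)
G: 27  (via E)
I: 32  (via B)
H: 34  (via E)
Shortest route: F → B → E → H = 34 min.

34 min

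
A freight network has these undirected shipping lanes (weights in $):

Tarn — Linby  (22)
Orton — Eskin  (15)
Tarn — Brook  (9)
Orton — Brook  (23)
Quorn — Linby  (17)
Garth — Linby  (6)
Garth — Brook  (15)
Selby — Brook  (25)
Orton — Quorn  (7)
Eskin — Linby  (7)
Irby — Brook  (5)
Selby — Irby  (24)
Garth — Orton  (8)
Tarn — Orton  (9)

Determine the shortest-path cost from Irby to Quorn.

$30

Running Dijkstra from Irby:
Irby: 0
Brook: 5  (via Irby)
Tarn: 14  (via Brook)
Garth: 20  (via Brook)
Orton: 23  (via Tarn)
Selby: 24  (via Irby)
Linby: 26  (via Garth)
Quorn: 30  (via Orton)
Shortest route: Irby–Brook–Tarn–Orton–Quorn = $30.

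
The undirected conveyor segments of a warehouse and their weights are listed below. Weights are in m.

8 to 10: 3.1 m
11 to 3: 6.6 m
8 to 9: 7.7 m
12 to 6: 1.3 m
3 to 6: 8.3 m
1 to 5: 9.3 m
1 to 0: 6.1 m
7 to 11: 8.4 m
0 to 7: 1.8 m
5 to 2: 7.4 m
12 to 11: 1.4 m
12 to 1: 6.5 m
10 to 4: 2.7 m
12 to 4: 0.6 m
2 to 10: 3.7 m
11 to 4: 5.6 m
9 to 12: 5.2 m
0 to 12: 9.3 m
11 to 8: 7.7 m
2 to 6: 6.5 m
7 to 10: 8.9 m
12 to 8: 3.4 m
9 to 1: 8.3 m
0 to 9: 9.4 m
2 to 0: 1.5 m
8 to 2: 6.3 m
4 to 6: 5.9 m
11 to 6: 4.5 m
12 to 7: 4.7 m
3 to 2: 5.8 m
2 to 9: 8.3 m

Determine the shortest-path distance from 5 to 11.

Compare a few routes:
5 - 2 - 6 - 12 - 11: 7.4+6.5+1.3+1.4 = 16.6
5 - 2 - 0 - 7 - 12 - 11: 7.4+1.5+1.8+4.7+1.4 = 16.8
5 - 2 - 10 - 4 - 12 - 11: 7.4+3.7+2.7+0.6+1.4 = 15.8
5 - 1 - 12 - 11: 9.3+6.5+1.4 = 17.2
The minimum is 15.8 m via 5 - 2 - 10 - 4 - 12 - 11.

15.8 m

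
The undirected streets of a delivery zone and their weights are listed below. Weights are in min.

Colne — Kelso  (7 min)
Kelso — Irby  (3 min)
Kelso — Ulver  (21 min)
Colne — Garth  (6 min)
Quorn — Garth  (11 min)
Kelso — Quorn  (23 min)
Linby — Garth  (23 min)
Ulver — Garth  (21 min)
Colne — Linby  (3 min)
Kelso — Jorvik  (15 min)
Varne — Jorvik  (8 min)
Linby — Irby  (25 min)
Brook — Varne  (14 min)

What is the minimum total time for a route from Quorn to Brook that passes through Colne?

Shortest Quorn→Colne: Quorn–Garth–Colne = 17
Shortest Colne→Brook: Colne–Kelso–Jorvik–Varne–Brook = 44
Total via Colne: 17 + 44 = 61 min.

61 min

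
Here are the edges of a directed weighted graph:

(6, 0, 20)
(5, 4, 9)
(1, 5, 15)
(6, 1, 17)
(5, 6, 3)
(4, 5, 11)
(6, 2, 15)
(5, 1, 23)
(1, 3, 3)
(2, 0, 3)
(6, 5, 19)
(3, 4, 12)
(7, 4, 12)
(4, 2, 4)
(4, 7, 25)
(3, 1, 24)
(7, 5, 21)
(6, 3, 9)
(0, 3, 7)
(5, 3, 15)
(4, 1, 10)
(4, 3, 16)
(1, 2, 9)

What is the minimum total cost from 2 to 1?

Enumerating some paths:
2–0–3–4–1: 3+7+12+10 = 32
2–0–3–1: 3+7+24 = 34
Cheapest is 2–0–3–4–1 at 32.

32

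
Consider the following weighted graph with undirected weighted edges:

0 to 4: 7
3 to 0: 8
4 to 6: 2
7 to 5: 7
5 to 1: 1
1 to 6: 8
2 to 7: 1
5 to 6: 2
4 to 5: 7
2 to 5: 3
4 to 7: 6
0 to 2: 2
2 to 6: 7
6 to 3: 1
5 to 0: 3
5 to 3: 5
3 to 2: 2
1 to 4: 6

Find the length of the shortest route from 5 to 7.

4

Compare a few routes:
5 → 0 → 2 → 7: 3+2+1 = 6
5 → 2 → 7: 3+1 = 4
5 → 6 → 3 → 2 → 7: 2+1+2+1 = 6
The minimum is 4 via 5 → 2 → 7.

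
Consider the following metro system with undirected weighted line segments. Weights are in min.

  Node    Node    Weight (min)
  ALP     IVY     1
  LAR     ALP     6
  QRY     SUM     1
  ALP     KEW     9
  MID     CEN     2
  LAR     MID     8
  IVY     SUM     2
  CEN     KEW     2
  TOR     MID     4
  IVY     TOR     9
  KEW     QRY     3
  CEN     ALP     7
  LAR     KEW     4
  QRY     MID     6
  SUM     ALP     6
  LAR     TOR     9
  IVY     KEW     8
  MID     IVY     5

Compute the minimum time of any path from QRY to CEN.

5 min

Settle nodes by increasing distance from QRY:
QRY: 0
SUM: 1  (via QRY)
KEW: 3  (via QRY)
IVY: 3  (via SUM)
ALP: 4  (via IVY)
CEN: 5  (via KEW)
Shortest route: QRY → KEW → CEN = 5 min.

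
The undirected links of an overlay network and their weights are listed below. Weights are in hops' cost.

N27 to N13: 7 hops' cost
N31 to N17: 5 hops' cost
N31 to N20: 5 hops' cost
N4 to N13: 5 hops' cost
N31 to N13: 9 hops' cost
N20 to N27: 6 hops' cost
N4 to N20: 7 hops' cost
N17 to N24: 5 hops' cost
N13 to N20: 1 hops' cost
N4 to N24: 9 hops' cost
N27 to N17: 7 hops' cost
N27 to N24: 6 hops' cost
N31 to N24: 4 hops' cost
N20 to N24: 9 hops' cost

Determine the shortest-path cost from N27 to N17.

Candidate routes:
N27–N24–N17: 6+5 = 11
N27–N24–N31–N17: 6+4+5 = 15
N27–N17: 7 = 7
Cheapest is N27–N17 at 7 hops' cost.

7 hops' cost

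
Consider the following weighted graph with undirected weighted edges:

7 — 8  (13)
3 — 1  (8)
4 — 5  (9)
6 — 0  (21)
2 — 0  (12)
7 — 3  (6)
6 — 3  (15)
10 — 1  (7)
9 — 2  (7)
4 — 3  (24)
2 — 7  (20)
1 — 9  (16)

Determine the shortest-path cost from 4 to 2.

Candidate routes:
4–3–1–9–2: 24+8+16+7 = 55
4–3–6–0–2: 24+15+21+12 = 72
4–3–7–2: 24+6+20 = 50
The minimum is 50 via 4–3–7–2.

50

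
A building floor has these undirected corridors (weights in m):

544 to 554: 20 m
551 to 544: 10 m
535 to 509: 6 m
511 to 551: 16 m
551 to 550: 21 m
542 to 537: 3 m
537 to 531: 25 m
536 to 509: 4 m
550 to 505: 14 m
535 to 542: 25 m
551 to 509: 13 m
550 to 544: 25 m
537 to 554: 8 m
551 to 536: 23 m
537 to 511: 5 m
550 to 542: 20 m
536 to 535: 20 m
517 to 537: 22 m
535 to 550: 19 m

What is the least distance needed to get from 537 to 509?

Compare a few routes:
537 - 511 - 551 - 509: 5+16+13 = 34
537 - 542 - 550 - 535 - 509: 3+20+19+6 = 48
537 - 511 - 551 - 536 - 509: 5+16+23+4 = 48
The minimum is 34 m via 537 - 511 - 551 - 509.

34 m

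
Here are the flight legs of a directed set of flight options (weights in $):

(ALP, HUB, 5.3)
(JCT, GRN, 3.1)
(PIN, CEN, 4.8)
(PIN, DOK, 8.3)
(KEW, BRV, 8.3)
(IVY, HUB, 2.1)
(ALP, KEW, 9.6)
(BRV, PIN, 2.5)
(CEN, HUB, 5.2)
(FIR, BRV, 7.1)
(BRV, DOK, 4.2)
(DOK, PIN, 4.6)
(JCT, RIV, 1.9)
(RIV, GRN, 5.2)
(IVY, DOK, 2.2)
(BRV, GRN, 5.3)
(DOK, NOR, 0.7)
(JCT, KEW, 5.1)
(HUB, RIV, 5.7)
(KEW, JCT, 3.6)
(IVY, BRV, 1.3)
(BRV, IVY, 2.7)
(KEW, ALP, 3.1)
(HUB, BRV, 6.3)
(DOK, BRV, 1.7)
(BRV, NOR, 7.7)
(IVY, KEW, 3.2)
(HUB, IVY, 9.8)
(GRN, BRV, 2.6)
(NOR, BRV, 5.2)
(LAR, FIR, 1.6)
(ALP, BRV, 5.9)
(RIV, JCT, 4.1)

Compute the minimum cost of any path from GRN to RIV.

Settle nodes by increasing distance from GRN:
GRN: 0
BRV: 2.6  (via GRN)
PIN: 5.1  (via BRV)
IVY: 5.3  (via BRV)
DOK: 6.8  (via BRV)
HUB: 7.4  (via IVY)
NOR: 7.5  (via DOK)
KEW: 8.5  (via IVY)
CEN: 9.9  (via PIN)
ALP: 11.6  (via KEW)
JCT: 12.1  (via KEW)
RIV: 13.1  (via HUB)
Shortest route: GRN → BRV → IVY → HUB → RIV = $13.1.

$13.1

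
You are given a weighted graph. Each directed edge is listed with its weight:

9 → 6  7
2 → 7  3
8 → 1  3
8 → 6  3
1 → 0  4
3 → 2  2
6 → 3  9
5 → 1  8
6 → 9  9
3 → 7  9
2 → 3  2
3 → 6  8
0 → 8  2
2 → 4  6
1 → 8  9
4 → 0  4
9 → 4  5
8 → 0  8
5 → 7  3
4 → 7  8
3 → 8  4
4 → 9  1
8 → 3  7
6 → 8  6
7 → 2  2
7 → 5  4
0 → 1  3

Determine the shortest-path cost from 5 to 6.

14

Enumerating some paths:
5 → 7 → 2 → 3 → 8 → 6: 3+2+2+4+3 = 14
5 → 1 → 0 → 8 → 6: 8+4+2+3 = 17
5 → 7 → 2 → 3 → 6: 3+2+2+8 = 15
Cheapest is 5 → 7 → 2 → 3 → 8 → 6 at 14.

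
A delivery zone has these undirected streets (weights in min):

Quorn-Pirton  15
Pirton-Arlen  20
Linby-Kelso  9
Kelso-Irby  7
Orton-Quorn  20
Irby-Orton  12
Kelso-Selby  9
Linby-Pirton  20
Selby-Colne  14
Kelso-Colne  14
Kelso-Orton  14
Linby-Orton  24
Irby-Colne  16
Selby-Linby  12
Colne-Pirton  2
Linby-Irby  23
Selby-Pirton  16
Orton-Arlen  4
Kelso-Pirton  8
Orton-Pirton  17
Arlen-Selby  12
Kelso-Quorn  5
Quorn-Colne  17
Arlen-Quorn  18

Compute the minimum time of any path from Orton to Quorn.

19 min

Enumerating some paths:
Orton–Quorn: 20 = 20
Orton–Arlen–Quorn: 4+18 = 22
Orton–Kelso–Quorn: 14+5 = 19
The minimum is 19 min via Orton–Kelso–Quorn.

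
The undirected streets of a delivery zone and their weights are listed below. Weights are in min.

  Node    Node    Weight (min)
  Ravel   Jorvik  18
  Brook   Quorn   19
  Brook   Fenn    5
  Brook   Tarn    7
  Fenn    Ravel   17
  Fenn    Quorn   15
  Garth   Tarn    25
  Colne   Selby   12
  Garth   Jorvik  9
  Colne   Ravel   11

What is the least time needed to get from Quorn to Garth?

51 min

Settle nodes by increasing distance from Quorn:
Quorn: 0
Fenn: 15  (via Quorn)
Brook: 19  (via Quorn)
Tarn: 26  (via Brook)
Ravel: 32  (via Fenn)
Colne: 43  (via Ravel)
Jorvik: 50  (via Ravel)
Garth: 51  (via Tarn)
Shortest route: Quorn → Brook → Tarn → Garth = 51 min.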